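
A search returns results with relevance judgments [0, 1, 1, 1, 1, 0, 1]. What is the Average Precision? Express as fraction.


Computing P@k for each relevant position:
Position 1: not relevant
Position 2: relevant, P@2 = 1/2 = 1/2
Position 3: relevant, P@3 = 2/3 = 2/3
Position 4: relevant, P@4 = 3/4 = 3/4
Position 5: relevant, P@5 = 4/5 = 4/5
Position 6: not relevant
Position 7: relevant, P@7 = 5/7 = 5/7
Sum of P@k = 1/2 + 2/3 + 3/4 + 4/5 + 5/7 = 1441/420
AP = 1441/420 / 5 = 1441/2100

1441/2100


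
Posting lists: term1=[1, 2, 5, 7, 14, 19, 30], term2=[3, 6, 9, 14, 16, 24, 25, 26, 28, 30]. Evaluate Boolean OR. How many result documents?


Boolean OR: find union of posting lists
term1 docs: [1, 2, 5, 7, 14, 19, 30]
term2 docs: [3, 6, 9, 14, 16, 24, 25, 26, 28, 30]
Union: [1, 2, 3, 5, 6, 7, 9, 14, 16, 19, 24, 25, 26, 28, 30]
|union| = 15

15


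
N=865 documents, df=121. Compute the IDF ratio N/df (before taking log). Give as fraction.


IDF ratio = N / df
= 865 / 121
= 865/121

865/121


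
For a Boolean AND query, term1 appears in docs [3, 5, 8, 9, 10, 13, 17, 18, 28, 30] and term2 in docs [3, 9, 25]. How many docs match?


Boolean AND: find intersection of posting lists
term1 docs: [3, 5, 8, 9, 10, 13, 17, 18, 28, 30]
term2 docs: [3, 9, 25]
Intersection: [3, 9]
|intersection| = 2

2


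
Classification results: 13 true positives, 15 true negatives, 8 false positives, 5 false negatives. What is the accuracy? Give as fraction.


Accuracy = (TP + TN) / (TP + TN + FP + FN)
TP + TN = 13 + 15 = 28
Total = 13 + 15 + 8 + 5 = 41
Accuracy = 28 / 41 = 28/41

28/41


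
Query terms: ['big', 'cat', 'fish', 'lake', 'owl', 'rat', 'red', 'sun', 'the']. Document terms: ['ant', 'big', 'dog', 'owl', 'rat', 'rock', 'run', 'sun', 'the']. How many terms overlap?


Query terms: ['big', 'cat', 'fish', 'lake', 'owl', 'rat', 'red', 'sun', 'the']
Document terms: ['ant', 'big', 'dog', 'owl', 'rat', 'rock', 'run', 'sun', 'the']
Common terms: ['big', 'owl', 'rat', 'sun', 'the']
Overlap count = 5

5


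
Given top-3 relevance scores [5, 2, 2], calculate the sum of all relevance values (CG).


Cumulative Gain = sum of relevance scores
Position 1: rel=5, running sum=5
Position 2: rel=2, running sum=7
Position 3: rel=2, running sum=9
CG = 9

9


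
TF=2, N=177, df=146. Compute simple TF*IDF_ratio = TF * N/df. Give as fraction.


TF * (N/df)
= 2 * (177/146)
= 2 * 177/146
= 177/73

177/73


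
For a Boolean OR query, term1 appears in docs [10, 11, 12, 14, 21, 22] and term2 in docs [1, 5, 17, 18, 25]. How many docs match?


Boolean OR: find union of posting lists
term1 docs: [10, 11, 12, 14, 21, 22]
term2 docs: [1, 5, 17, 18, 25]
Union: [1, 5, 10, 11, 12, 14, 17, 18, 21, 22, 25]
|union| = 11

11


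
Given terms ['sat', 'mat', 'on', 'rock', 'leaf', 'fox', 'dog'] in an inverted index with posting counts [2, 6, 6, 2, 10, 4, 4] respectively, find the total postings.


Summing posting list sizes:
'sat': 2 postings
'mat': 6 postings
'on': 6 postings
'rock': 2 postings
'leaf': 10 postings
'fox': 4 postings
'dog': 4 postings
Total = 2 + 6 + 6 + 2 + 10 + 4 + 4 = 34

34


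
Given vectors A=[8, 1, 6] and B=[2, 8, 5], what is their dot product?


Dot product = sum of element-wise products
A[0]*B[0] = 8*2 = 16
A[1]*B[1] = 1*8 = 8
A[2]*B[2] = 6*5 = 30
Sum = 16 + 8 + 30 = 54

54


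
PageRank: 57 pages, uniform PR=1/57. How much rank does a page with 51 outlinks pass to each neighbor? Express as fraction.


Initial PR = 1/57 = 1/57
Outlinks = 51
Contribution per link = PR / outlinks
= 1/57 / 51
= 1/2907

1/2907


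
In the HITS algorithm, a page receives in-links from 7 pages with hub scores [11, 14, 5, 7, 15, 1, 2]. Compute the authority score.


Authority = sum of hub scores of in-linkers
In-link 1: hub score = 11
In-link 2: hub score = 14
In-link 3: hub score = 5
In-link 4: hub score = 7
In-link 5: hub score = 15
In-link 6: hub score = 1
In-link 7: hub score = 2
Authority = 11 + 14 + 5 + 7 + 15 + 1 + 2 = 55

55


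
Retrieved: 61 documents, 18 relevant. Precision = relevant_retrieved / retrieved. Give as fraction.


Precision = relevant_retrieved / total_retrieved
= 18 / 61
= 18 / (18 + 43)
= 18/61

18/61


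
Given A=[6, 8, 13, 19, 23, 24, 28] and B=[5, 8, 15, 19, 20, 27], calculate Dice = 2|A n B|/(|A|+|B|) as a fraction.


A intersect B = [8, 19]
|A intersect B| = 2
|A| = 7, |B| = 6
Dice = 2*2 / (7+6)
= 4 / 13 = 4/13

4/13


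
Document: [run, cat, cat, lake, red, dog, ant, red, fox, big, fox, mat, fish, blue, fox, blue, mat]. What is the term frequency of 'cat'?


Document has 17 words
Scanning for 'cat':
Found at positions: [1, 2]
Count = 2

2


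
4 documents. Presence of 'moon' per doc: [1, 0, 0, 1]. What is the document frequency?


Checking each document for 'moon':
Doc 1: present
Doc 2: absent
Doc 3: absent
Doc 4: present
df = sum of presences = 1 + 0 + 0 + 1 = 2

2


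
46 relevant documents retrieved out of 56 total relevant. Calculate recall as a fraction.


Recall = retrieved_relevant / total_relevant
= 46 / 56
= 46 / (46 + 10)
= 23/28

23/28


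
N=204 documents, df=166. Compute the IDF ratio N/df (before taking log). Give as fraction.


IDF ratio = N / df
= 204 / 166
= 102/83

102/83


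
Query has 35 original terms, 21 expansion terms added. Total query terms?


Original terms: 35
Expansion terms: 21
Total = 35 + 21 = 56

56


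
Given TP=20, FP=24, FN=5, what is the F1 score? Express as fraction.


F1 = 2 * P * R / (P + R)
P = TP/(TP+FP) = 20/44 = 5/11
R = TP/(TP+FN) = 20/25 = 4/5
2 * P * R = 2 * 5/11 * 4/5 = 8/11
P + R = 5/11 + 4/5 = 69/55
F1 = 8/11 / 69/55 = 40/69

40/69


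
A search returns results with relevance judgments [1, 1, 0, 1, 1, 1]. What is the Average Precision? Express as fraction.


Computing P@k for each relevant position:
Position 1: relevant, P@1 = 1/1 = 1
Position 2: relevant, P@2 = 2/2 = 1
Position 3: not relevant
Position 4: relevant, P@4 = 3/4 = 3/4
Position 5: relevant, P@5 = 4/5 = 4/5
Position 6: relevant, P@6 = 5/6 = 5/6
Sum of P@k = 1 + 1 + 3/4 + 4/5 + 5/6 = 263/60
AP = 263/60 / 5 = 263/300

263/300


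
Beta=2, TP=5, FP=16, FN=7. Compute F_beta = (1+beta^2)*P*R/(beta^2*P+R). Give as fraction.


P = TP/(TP+FP) = 5/21 = 5/21
R = TP/(TP+FN) = 5/12 = 5/12
beta^2 = 2^2 = 4
(1 + beta^2) = 5
Numerator = (1+beta^2)*P*R = 125/252
Denominator = beta^2*P + R = 20/21 + 5/12 = 115/84
F_beta = 25/69

25/69


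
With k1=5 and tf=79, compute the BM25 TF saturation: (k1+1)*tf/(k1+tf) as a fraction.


BM25 TF component = (k1+1)*tf / (k1+tf)
k1 = 5, tf = 79
Numerator = (5+1)*79 = 474
Denominator = 5 + 79 = 84
= 474/84 = 79/14

79/14


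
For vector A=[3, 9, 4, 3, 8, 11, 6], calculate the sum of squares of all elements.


|A|^2 = sum of squared components
A[0]^2 = 3^2 = 9
A[1]^2 = 9^2 = 81
A[2]^2 = 4^2 = 16
A[3]^2 = 3^2 = 9
A[4]^2 = 8^2 = 64
A[5]^2 = 11^2 = 121
A[6]^2 = 6^2 = 36
Sum = 9 + 81 + 16 + 9 + 64 + 121 + 36 = 336

336


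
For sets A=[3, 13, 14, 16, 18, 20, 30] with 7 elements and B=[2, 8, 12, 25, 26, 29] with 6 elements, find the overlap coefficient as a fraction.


A intersect B = []
|A intersect B| = 0
min(|A|, |B|) = min(7, 6) = 6
Overlap = 0 / 6 = 0

0


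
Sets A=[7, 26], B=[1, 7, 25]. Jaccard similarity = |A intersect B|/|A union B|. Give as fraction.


A intersect B = [7]
|A intersect B| = 1
A union B = [1, 7, 25, 26]
|A union B| = 4
Jaccard = 1/4 = 1/4

1/4


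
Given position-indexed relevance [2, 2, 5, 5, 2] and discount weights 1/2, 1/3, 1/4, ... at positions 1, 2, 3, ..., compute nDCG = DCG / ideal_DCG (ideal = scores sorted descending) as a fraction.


Position discount weights w_i = 1/(i+1) for i=1..5:
Weights = [1/2, 1/3, 1/4, 1/5, 1/6]
Actual relevance: [2, 2, 5, 5, 2]
DCG = 2/2 + 2/3 + 5/4 + 5/5 + 2/6 = 17/4
Ideal relevance (sorted desc): [5, 5, 2, 2, 2]
Ideal DCG = 5/2 + 5/3 + 2/4 + 2/5 + 2/6 = 27/5
nDCG = DCG / ideal_DCG = 17/4 / 27/5 = 85/108

85/108


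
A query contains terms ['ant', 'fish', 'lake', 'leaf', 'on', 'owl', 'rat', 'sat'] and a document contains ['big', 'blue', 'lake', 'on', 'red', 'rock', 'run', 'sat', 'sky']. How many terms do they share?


Query terms: ['ant', 'fish', 'lake', 'leaf', 'on', 'owl', 'rat', 'sat']
Document terms: ['big', 'blue', 'lake', 'on', 'red', 'rock', 'run', 'sat', 'sky']
Common terms: ['lake', 'on', 'sat']
Overlap count = 3

3


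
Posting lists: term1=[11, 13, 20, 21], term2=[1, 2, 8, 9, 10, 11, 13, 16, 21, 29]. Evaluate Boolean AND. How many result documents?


Boolean AND: find intersection of posting lists
term1 docs: [11, 13, 20, 21]
term2 docs: [1, 2, 8, 9, 10, 11, 13, 16, 21, 29]
Intersection: [11, 13, 21]
|intersection| = 3

3


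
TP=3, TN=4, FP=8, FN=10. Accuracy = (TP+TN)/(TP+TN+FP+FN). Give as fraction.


Accuracy = (TP + TN) / (TP + TN + FP + FN)
TP + TN = 3 + 4 = 7
Total = 3 + 4 + 8 + 10 = 25
Accuracy = 7 / 25 = 7/25

7/25


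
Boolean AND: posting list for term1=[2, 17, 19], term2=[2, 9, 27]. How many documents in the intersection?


Boolean AND: find intersection of posting lists
term1 docs: [2, 17, 19]
term2 docs: [2, 9, 27]
Intersection: [2]
|intersection| = 1

1


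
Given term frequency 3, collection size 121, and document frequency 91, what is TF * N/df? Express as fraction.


TF * (N/df)
= 3 * (121/91)
= 3 * 121/91
= 363/91

363/91


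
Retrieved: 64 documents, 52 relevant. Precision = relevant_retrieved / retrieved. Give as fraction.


Precision = relevant_retrieved / total_retrieved
= 52 / 64
= 52 / (52 + 12)
= 13/16

13/16


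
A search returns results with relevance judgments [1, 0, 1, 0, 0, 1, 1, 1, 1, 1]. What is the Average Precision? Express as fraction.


Computing P@k for each relevant position:
Position 1: relevant, P@1 = 1/1 = 1
Position 2: not relevant
Position 3: relevant, P@3 = 2/3 = 2/3
Position 4: not relevant
Position 5: not relevant
Position 6: relevant, P@6 = 3/6 = 1/2
Position 7: relevant, P@7 = 4/7 = 4/7
Position 8: relevant, P@8 = 5/8 = 5/8
Position 9: relevant, P@9 = 6/9 = 2/3
Position 10: relevant, P@10 = 7/10 = 7/10
Sum of P@k = 1 + 2/3 + 1/2 + 4/7 + 5/8 + 2/3 + 7/10 = 3973/840
AP = 3973/840 / 7 = 3973/5880

3973/5880


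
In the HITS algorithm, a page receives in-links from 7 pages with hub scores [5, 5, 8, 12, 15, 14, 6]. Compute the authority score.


Authority = sum of hub scores of in-linkers
In-link 1: hub score = 5
In-link 2: hub score = 5
In-link 3: hub score = 8
In-link 4: hub score = 12
In-link 5: hub score = 15
In-link 6: hub score = 14
In-link 7: hub score = 6
Authority = 5 + 5 + 8 + 12 + 15 + 14 + 6 = 65

65


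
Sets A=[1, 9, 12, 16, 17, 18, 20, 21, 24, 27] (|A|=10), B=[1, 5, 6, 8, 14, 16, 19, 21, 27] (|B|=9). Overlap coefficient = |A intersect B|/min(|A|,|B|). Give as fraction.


A intersect B = [1, 16, 21, 27]
|A intersect B| = 4
min(|A|, |B|) = min(10, 9) = 9
Overlap = 4 / 9 = 4/9

4/9


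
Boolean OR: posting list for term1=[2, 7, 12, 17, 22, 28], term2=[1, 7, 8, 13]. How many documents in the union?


Boolean OR: find union of posting lists
term1 docs: [2, 7, 12, 17, 22, 28]
term2 docs: [1, 7, 8, 13]
Union: [1, 2, 7, 8, 12, 13, 17, 22, 28]
|union| = 9

9


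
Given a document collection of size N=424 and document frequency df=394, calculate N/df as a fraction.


IDF ratio = N / df
= 424 / 394
= 212/197

212/197


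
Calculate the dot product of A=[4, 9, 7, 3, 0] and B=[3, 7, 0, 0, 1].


Dot product = sum of element-wise products
A[0]*B[0] = 4*3 = 12
A[1]*B[1] = 9*7 = 63
A[2]*B[2] = 7*0 = 0
A[3]*B[3] = 3*0 = 0
A[4]*B[4] = 0*1 = 0
Sum = 12 + 63 + 0 + 0 + 0 = 75

75


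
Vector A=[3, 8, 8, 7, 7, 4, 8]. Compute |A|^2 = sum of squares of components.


|A|^2 = sum of squared components
A[0]^2 = 3^2 = 9
A[1]^2 = 8^2 = 64
A[2]^2 = 8^2 = 64
A[3]^2 = 7^2 = 49
A[4]^2 = 7^2 = 49
A[5]^2 = 4^2 = 16
A[6]^2 = 8^2 = 64
Sum = 9 + 64 + 64 + 49 + 49 + 16 + 64 = 315

315


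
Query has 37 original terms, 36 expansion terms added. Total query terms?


Original terms: 37
Expansion terms: 36
Total = 37 + 36 = 73

73


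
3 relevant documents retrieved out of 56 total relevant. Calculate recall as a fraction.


Recall = retrieved_relevant / total_relevant
= 3 / 56
= 3 / (3 + 53)
= 3/56

3/56


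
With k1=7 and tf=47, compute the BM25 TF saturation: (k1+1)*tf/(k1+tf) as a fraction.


BM25 TF component = (k1+1)*tf / (k1+tf)
k1 = 7, tf = 47
Numerator = (7+1)*47 = 376
Denominator = 7 + 47 = 54
= 376/54 = 188/27

188/27


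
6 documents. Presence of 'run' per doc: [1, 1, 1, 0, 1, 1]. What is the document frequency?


Checking each document for 'run':
Doc 1: present
Doc 2: present
Doc 3: present
Doc 4: absent
Doc 5: present
Doc 6: present
df = sum of presences = 1 + 1 + 1 + 0 + 1 + 1 = 5

5


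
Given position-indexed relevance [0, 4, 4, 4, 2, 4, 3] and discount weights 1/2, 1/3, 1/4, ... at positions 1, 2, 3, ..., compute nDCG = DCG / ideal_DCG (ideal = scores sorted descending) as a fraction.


Position discount weights w_i = 1/(i+1) for i=1..7:
Weights = [1/2, 1/3, 1/4, 1/5, 1/6, 1/7, 1/8]
Actual relevance: [0, 4, 4, 4, 2, 4, 3]
DCG = 0/2 + 4/3 + 4/4 + 4/5 + 2/6 + 4/7 + 3/8 = 3707/840
Ideal relevance (sorted desc): [4, 4, 4, 4, 3, 2, 0]
Ideal DCG = 4/2 + 4/3 + 4/4 + 4/5 + 3/6 + 2/7 + 0/8 = 1243/210
nDCG = DCG / ideal_DCG = 3707/840 / 1243/210 = 337/452

337/452


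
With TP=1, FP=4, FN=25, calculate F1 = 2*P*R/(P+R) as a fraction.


F1 = 2 * P * R / (P + R)
P = TP/(TP+FP) = 1/5 = 1/5
R = TP/(TP+FN) = 1/26 = 1/26
2 * P * R = 2 * 1/5 * 1/26 = 1/65
P + R = 1/5 + 1/26 = 31/130
F1 = 1/65 / 31/130 = 2/31

2/31


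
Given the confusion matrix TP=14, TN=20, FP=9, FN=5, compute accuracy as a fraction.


Accuracy = (TP + TN) / (TP + TN + FP + FN)
TP + TN = 14 + 20 = 34
Total = 14 + 20 + 9 + 5 = 48
Accuracy = 34 / 48 = 17/24

17/24


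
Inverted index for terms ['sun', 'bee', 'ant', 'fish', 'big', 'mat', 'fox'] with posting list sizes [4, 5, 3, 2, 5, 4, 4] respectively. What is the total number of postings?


Summing posting list sizes:
'sun': 4 postings
'bee': 5 postings
'ant': 3 postings
'fish': 2 postings
'big': 5 postings
'mat': 4 postings
'fox': 4 postings
Total = 4 + 5 + 3 + 2 + 5 + 4 + 4 = 27

27


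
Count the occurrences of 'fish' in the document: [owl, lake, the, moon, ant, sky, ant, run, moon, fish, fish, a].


Document has 12 words
Scanning for 'fish':
Found at positions: [9, 10]
Count = 2

2


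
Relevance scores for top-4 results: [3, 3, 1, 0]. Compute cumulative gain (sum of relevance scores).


Cumulative Gain = sum of relevance scores
Position 1: rel=3, running sum=3
Position 2: rel=3, running sum=6
Position 3: rel=1, running sum=7
Position 4: rel=0, running sum=7
CG = 7

7


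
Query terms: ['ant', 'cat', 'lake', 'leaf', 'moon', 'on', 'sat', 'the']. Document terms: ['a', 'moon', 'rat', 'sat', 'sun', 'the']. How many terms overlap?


Query terms: ['ant', 'cat', 'lake', 'leaf', 'moon', 'on', 'sat', 'the']
Document terms: ['a', 'moon', 'rat', 'sat', 'sun', 'the']
Common terms: ['moon', 'sat', 'the']
Overlap count = 3

3


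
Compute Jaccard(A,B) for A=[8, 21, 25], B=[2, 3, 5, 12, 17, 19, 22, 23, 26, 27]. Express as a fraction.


A intersect B = []
|A intersect B| = 0
A union B = [2, 3, 5, 8, 12, 17, 19, 21, 22, 23, 25, 26, 27]
|A union B| = 13
Jaccard = 0/13 = 0

0


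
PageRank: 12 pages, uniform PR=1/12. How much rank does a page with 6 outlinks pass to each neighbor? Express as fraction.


Initial PR = 1/12 = 1/12
Outlinks = 6
Contribution per link = PR / outlinks
= 1/12 / 6
= 1/72

1/72


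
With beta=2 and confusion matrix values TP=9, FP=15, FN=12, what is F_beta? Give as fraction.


P = TP/(TP+FP) = 9/24 = 3/8
R = TP/(TP+FN) = 9/21 = 3/7
beta^2 = 2^2 = 4
(1 + beta^2) = 5
Numerator = (1+beta^2)*P*R = 45/56
Denominator = beta^2*P + R = 3/2 + 3/7 = 27/14
F_beta = 5/12

5/12


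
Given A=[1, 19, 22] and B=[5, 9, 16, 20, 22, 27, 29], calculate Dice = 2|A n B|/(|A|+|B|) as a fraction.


A intersect B = [22]
|A intersect B| = 1
|A| = 3, |B| = 7
Dice = 2*1 / (3+7)
= 2 / 10 = 1/5

1/5


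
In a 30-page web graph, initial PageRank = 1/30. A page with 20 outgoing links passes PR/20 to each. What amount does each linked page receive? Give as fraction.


Initial PR = 1/30 = 1/30
Outlinks = 20
Contribution per link = PR / outlinks
= 1/30 / 20
= 1/600

1/600


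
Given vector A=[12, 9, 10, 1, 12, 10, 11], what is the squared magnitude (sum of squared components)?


|A|^2 = sum of squared components
A[0]^2 = 12^2 = 144
A[1]^2 = 9^2 = 81
A[2]^2 = 10^2 = 100
A[3]^2 = 1^2 = 1
A[4]^2 = 12^2 = 144
A[5]^2 = 10^2 = 100
A[6]^2 = 11^2 = 121
Sum = 144 + 81 + 100 + 1 + 144 + 100 + 121 = 691

691


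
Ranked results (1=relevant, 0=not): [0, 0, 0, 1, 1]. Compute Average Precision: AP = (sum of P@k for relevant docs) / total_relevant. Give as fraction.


Computing P@k for each relevant position:
Position 1: not relevant
Position 2: not relevant
Position 3: not relevant
Position 4: relevant, P@4 = 1/4 = 1/4
Position 5: relevant, P@5 = 2/5 = 2/5
Sum of P@k = 1/4 + 2/5 = 13/20
AP = 13/20 / 2 = 13/40

13/40


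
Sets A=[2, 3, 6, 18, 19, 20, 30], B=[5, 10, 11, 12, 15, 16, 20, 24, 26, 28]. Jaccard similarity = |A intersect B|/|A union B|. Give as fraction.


A intersect B = [20]
|A intersect B| = 1
A union B = [2, 3, 5, 6, 10, 11, 12, 15, 16, 18, 19, 20, 24, 26, 28, 30]
|A union B| = 16
Jaccard = 1/16 = 1/16

1/16


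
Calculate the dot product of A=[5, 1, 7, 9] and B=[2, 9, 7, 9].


Dot product = sum of element-wise products
A[0]*B[0] = 5*2 = 10
A[1]*B[1] = 1*9 = 9
A[2]*B[2] = 7*7 = 49
A[3]*B[3] = 9*9 = 81
Sum = 10 + 9 + 49 + 81 = 149

149


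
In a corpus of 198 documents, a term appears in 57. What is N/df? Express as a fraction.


IDF ratio = N / df
= 198 / 57
= 66/19

66/19


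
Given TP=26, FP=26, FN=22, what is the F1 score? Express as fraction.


F1 = 2 * P * R / (P + R)
P = TP/(TP+FP) = 26/52 = 1/2
R = TP/(TP+FN) = 26/48 = 13/24
2 * P * R = 2 * 1/2 * 13/24 = 13/24
P + R = 1/2 + 13/24 = 25/24
F1 = 13/24 / 25/24 = 13/25

13/25


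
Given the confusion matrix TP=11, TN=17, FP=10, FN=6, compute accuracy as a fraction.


Accuracy = (TP + TN) / (TP + TN + FP + FN)
TP + TN = 11 + 17 = 28
Total = 11 + 17 + 10 + 6 = 44
Accuracy = 28 / 44 = 7/11

7/11


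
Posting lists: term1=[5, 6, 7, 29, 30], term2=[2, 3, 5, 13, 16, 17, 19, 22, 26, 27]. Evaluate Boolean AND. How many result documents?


Boolean AND: find intersection of posting lists
term1 docs: [5, 6, 7, 29, 30]
term2 docs: [2, 3, 5, 13, 16, 17, 19, 22, 26, 27]
Intersection: [5]
|intersection| = 1

1


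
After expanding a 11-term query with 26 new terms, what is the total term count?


Original terms: 11
Expansion terms: 26
Total = 11 + 26 = 37

37


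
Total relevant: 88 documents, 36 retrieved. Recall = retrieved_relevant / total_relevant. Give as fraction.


Recall = retrieved_relevant / total_relevant
= 36 / 88
= 36 / (36 + 52)
= 9/22

9/22


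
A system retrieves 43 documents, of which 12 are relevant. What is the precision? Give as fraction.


Precision = relevant_retrieved / total_retrieved
= 12 / 43
= 12 / (12 + 31)
= 12/43

12/43


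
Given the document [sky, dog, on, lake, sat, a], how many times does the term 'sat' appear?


Document has 6 words
Scanning for 'sat':
Found at positions: [4]
Count = 1

1


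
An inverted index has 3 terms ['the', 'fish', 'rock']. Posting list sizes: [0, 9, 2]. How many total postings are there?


Summing posting list sizes:
'the': 0 postings
'fish': 9 postings
'rock': 2 postings
Total = 0 + 9 + 2 = 11

11


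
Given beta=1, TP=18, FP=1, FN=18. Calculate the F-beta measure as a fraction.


P = TP/(TP+FP) = 18/19 = 18/19
R = TP/(TP+FN) = 18/36 = 1/2
beta^2 = 1^2 = 1
(1 + beta^2) = 2
Numerator = (1+beta^2)*P*R = 18/19
Denominator = beta^2*P + R = 18/19 + 1/2 = 55/38
F_beta = 36/55

36/55


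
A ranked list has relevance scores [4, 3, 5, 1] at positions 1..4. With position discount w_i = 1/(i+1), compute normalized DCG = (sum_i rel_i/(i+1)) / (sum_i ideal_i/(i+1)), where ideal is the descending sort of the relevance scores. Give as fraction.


Position discount weights w_i = 1/(i+1) for i=1..4:
Weights = [1/2, 1/3, 1/4, 1/5]
Actual relevance: [4, 3, 5, 1]
DCG = 4/2 + 3/3 + 5/4 + 1/5 = 89/20
Ideal relevance (sorted desc): [5, 4, 3, 1]
Ideal DCG = 5/2 + 4/3 + 3/4 + 1/5 = 287/60
nDCG = DCG / ideal_DCG = 89/20 / 287/60 = 267/287

267/287


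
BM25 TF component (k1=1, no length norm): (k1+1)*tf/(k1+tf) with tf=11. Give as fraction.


BM25 TF component = (k1+1)*tf / (k1+tf)
k1 = 1, tf = 11
Numerator = (1+1)*11 = 22
Denominator = 1 + 11 = 12
= 22/12 = 11/6

11/6


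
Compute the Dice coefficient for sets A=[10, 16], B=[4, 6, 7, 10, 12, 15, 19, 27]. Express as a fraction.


A intersect B = [10]
|A intersect B| = 1
|A| = 2, |B| = 8
Dice = 2*1 / (2+8)
= 2 / 10 = 1/5

1/5


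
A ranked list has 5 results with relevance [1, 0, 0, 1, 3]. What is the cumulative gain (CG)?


Cumulative Gain = sum of relevance scores
Position 1: rel=1, running sum=1
Position 2: rel=0, running sum=1
Position 3: rel=0, running sum=1
Position 4: rel=1, running sum=2
Position 5: rel=3, running sum=5
CG = 5

5


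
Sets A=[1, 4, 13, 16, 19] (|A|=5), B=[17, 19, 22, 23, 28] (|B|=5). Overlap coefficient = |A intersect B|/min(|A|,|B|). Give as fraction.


A intersect B = [19]
|A intersect B| = 1
min(|A|, |B|) = min(5, 5) = 5
Overlap = 1 / 5 = 1/5

1/5


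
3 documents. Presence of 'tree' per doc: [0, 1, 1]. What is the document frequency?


Checking each document for 'tree':
Doc 1: absent
Doc 2: present
Doc 3: present
df = sum of presences = 0 + 1 + 1 = 2

2


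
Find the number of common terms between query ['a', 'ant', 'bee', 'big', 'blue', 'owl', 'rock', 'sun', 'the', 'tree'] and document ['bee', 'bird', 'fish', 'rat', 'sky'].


Query terms: ['a', 'ant', 'bee', 'big', 'blue', 'owl', 'rock', 'sun', 'the', 'tree']
Document terms: ['bee', 'bird', 'fish', 'rat', 'sky']
Common terms: ['bee']
Overlap count = 1

1


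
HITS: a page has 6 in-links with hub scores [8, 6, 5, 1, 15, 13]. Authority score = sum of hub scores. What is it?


Authority = sum of hub scores of in-linkers
In-link 1: hub score = 8
In-link 2: hub score = 6
In-link 3: hub score = 5
In-link 4: hub score = 1
In-link 5: hub score = 15
In-link 6: hub score = 13
Authority = 8 + 6 + 5 + 1 + 15 + 13 = 48

48


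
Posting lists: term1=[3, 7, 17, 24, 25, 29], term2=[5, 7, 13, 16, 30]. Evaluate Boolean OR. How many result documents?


Boolean OR: find union of posting lists
term1 docs: [3, 7, 17, 24, 25, 29]
term2 docs: [5, 7, 13, 16, 30]
Union: [3, 5, 7, 13, 16, 17, 24, 25, 29, 30]
|union| = 10

10


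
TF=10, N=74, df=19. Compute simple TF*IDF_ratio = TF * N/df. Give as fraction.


TF * (N/df)
= 10 * (74/19)
= 10 * 74/19
= 740/19

740/19


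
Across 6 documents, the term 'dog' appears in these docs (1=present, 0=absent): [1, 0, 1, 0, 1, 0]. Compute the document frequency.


Checking each document for 'dog':
Doc 1: present
Doc 2: absent
Doc 3: present
Doc 4: absent
Doc 5: present
Doc 6: absent
df = sum of presences = 1 + 0 + 1 + 0 + 1 + 0 = 3

3


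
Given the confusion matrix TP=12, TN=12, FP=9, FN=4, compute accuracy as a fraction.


Accuracy = (TP + TN) / (TP + TN + FP + FN)
TP + TN = 12 + 12 = 24
Total = 12 + 12 + 9 + 4 = 37
Accuracy = 24 / 37 = 24/37

24/37


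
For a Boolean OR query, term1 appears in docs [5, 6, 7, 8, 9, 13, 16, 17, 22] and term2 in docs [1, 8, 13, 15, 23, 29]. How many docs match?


Boolean OR: find union of posting lists
term1 docs: [5, 6, 7, 8, 9, 13, 16, 17, 22]
term2 docs: [1, 8, 13, 15, 23, 29]
Union: [1, 5, 6, 7, 8, 9, 13, 15, 16, 17, 22, 23, 29]
|union| = 13

13


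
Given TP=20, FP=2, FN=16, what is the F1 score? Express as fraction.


F1 = 2 * P * R / (P + R)
P = TP/(TP+FP) = 20/22 = 10/11
R = TP/(TP+FN) = 20/36 = 5/9
2 * P * R = 2 * 10/11 * 5/9 = 100/99
P + R = 10/11 + 5/9 = 145/99
F1 = 100/99 / 145/99 = 20/29

20/29


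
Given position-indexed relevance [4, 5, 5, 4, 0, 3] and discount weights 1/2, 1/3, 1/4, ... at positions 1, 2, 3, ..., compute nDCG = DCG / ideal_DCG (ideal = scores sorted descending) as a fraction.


Position discount weights w_i = 1/(i+1) for i=1..6:
Weights = [1/2, 1/3, 1/4, 1/5, 1/6, 1/7]
Actual relevance: [4, 5, 5, 4, 0, 3]
DCG = 4/2 + 5/3 + 5/4 + 4/5 + 0/6 + 3/7 = 2581/420
Ideal relevance (sorted desc): [5, 5, 4, 4, 3, 0]
Ideal DCG = 5/2 + 5/3 + 4/4 + 4/5 + 3/6 + 0/7 = 97/15
nDCG = DCG / ideal_DCG = 2581/420 / 97/15 = 2581/2716

2581/2716


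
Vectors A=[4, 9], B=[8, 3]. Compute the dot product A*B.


Dot product = sum of element-wise products
A[0]*B[0] = 4*8 = 32
A[1]*B[1] = 9*3 = 27
Sum = 32 + 27 = 59

59


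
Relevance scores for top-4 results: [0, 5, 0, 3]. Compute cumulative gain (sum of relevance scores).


Cumulative Gain = sum of relevance scores
Position 1: rel=0, running sum=0
Position 2: rel=5, running sum=5
Position 3: rel=0, running sum=5
Position 4: rel=3, running sum=8
CG = 8

8


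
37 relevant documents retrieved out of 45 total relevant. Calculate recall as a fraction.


Recall = retrieved_relevant / total_relevant
= 37 / 45
= 37 / (37 + 8)
= 37/45

37/45


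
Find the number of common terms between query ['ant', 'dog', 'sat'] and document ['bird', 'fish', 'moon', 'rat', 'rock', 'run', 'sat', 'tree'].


Query terms: ['ant', 'dog', 'sat']
Document terms: ['bird', 'fish', 'moon', 'rat', 'rock', 'run', 'sat', 'tree']
Common terms: ['sat']
Overlap count = 1

1


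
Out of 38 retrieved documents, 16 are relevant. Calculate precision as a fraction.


Precision = relevant_retrieved / total_retrieved
= 16 / 38
= 16 / (16 + 22)
= 8/19

8/19


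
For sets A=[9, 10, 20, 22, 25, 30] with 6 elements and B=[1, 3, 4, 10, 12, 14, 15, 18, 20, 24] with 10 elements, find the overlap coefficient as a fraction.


A intersect B = [10, 20]
|A intersect B| = 2
min(|A|, |B|) = min(6, 10) = 6
Overlap = 2 / 6 = 1/3

1/3


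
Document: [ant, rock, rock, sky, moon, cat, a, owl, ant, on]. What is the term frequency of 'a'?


Document has 10 words
Scanning for 'a':
Found at positions: [6]
Count = 1

1


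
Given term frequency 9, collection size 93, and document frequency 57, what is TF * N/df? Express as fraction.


TF * (N/df)
= 9 * (93/57)
= 9 * 31/19
= 279/19

279/19


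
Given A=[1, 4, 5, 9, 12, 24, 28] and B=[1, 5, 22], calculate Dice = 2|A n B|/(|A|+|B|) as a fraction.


A intersect B = [1, 5]
|A intersect B| = 2
|A| = 7, |B| = 3
Dice = 2*2 / (7+3)
= 4 / 10 = 2/5

2/5


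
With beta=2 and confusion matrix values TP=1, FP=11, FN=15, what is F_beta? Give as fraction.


P = TP/(TP+FP) = 1/12 = 1/12
R = TP/(TP+FN) = 1/16 = 1/16
beta^2 = 2^2 = 4
(1 + beta^2) = 5
Numerator = (1+beta^2)*P*R = 5/192
Denominator = beta^2*P + R = 1/3 + 1/16 = 19/48
F_beta = 5/76

5/76


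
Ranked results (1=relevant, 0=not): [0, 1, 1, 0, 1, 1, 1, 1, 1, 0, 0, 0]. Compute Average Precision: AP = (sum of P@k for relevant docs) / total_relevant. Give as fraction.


Computing P@k for each relevant position:
Position 1: not relevant
Position 2: relevant, P@2 = 1/2 = 1/2
Position 3: relevant, P@3 = 2/3 = 2/3
Position 4: not relevant
Position 5: relevant, P@5 = 3/5 = 3/5
Position 6: relevant, P@6 = 4/6 = 2/3
Position 7: relevant, P@7 = 5/7 = 5/7
Position 8: relevant, P@8 = 6/8 = 3/4
Position 9: relevant, P@9 = 7/9 = 7/9
Position 10: not relevant
Position 11: not relevant
Position 12: not relevant
Sum of P@k = 1/2 + 2/3 + 3/5 + 2/3 + 5/7 + 3/4 + 7/9 = 5891/1260
AP = 5891/1260 / 7 = 5891/8820

5891/8820


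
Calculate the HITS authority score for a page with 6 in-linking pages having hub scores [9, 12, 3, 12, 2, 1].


Authority = sum of hub scores of in-linkers
In-link 1: hub score = 9
In-link 2: hub score = 12
In-link 3: hub score = 3
In-link 4: hub score = 12
In-link 5: hub score = 2
In-link 6: hub score = 1
Authority = 9 + 12 + 3 + 12 + 2 + 1 = 39

39


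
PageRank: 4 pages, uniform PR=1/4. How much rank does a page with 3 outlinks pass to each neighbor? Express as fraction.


Initial PR = 1/4 = 1/4
Outlinks = 3
Contribution per link = PR / outlinks
= 1/4 / 3
= 1/12

1/12


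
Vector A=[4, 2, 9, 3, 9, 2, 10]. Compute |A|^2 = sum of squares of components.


|A|^2 = sum of squared components
A[0]^2 = 4^2 = 16
A[1]^2 = 2^2 = 4
A[2]^2 = 9^2 = 81
A[3]^2 = 3^2 = 9
A[4]^2 = 9^2 = 81
A[5]^2 = 2^2 = 4
A[6]^2 = 10^2 = 100
Sum = 16 + 4 + 81 + 9 + 81 + 4 + 100 = 295

295


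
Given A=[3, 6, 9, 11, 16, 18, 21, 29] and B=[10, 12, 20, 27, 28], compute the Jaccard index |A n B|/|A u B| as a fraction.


A intersect B = []
|A intersect B| = 0
A union B = [3, 6, 9, 10, 11, 12, 16, 18, 20, 21, 27, 28, 29]
|A union B| = 13
Jaccard = 0/13 = 0

0


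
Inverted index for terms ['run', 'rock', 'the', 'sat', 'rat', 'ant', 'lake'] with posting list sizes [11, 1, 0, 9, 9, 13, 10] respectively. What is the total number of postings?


Summing posting list sizes:
'run': 11 postings
'rock': 1 postings
'the': 0 postings
'sat': 9 postings
'rat': 9 postings
'ant': 13 postings
'lake': 10 postings
Total = 11 + 1 + 0 + 9 + 9 + 13 + 10 = 53

53


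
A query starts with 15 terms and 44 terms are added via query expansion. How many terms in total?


Original terms: 15
Expansion terms: 44
Total = 15 + 44 = 59

59


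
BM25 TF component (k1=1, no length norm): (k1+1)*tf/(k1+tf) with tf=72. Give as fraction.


BM25 TF component = (k1+1)*tf / (k1+tf)
k1 = 1, tf = 72
Numerator = (1+1)*72 = 144
Denominator = 1 + 72 = 73
= 144/73 = 144/73

144/73


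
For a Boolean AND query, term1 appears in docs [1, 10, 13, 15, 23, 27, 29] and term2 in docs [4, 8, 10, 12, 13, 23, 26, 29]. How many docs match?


Boolean AND: find intersection of posting lists
term1 docs: [1, 10, 13, 15, 23, 27, 29]
term2 docs: [4, 8, 10, 12, 13, 23, 26, 29]
Intersection: [10, 13, 23, 29]
|intersection| = 4

4


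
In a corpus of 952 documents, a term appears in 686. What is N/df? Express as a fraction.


IDF ratio = N / df
= 952 / 686
= 68/49

68/49


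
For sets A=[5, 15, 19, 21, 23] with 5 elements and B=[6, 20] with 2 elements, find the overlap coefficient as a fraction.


A intersect B = []
|A intersect B| = 0
min(|A|, |B|) = min(5, 2) = 2
Overlap = 0 / 2 = 0

0


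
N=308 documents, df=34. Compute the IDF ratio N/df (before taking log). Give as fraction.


IDF ratio = N / df
= 308 / 34
= 154/17

154/17


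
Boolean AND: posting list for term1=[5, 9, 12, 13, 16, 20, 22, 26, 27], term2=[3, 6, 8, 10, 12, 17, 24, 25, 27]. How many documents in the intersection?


Boolean AND: find intersection of posting lists
term1 docs: [5, 9, 12, 13, 16, 20, 22, 26, 27]
term2 docs: [3, 6, 8, 10, 12, 17, 24, 25, 27]
Intersection: [12, 27]
|intersection| = 2

2


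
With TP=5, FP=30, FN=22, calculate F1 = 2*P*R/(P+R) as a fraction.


F1 = 2 * P * R / (P + R)
P = TP/(TP+FP) = 5/35 = 1/7
R = TP/(TP+FN) = 5/27 = 5/27
2 * P * R = 2 * 1/7 * 5/27 = 10/189
P + R = 1/7 + 5/27 = 62/189
F1 = 10/189 / 62/189 = 5/31

5/31


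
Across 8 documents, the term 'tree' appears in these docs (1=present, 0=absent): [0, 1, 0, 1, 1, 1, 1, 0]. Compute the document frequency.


Checking each document for 'tree':
Doc 1: absent
Doc 2: present
Doc 3: absent
Doc 4: present
Doc 5: present
Doc 6: present
Doc 7: present
Doc 8: absent
df = sum of presences = 0 + 1 + 0 + 1 + 1 + 1 + 1 + 0 = 5

5


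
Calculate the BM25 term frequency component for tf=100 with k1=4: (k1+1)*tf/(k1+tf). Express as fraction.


BM25 TF component = (k1+1)*tf / (k1+tf)
k1 = 4, tf = 100
Numerator = (4+1)*100 = 500
Denominator = 4 + 100 = 104
= 500/104 = 125/26

125/26


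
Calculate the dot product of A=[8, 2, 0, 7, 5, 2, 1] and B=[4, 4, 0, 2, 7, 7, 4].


Dot product = sum of element-wise products
A[0]*B[0] = 8*4 = 32
A[1]*B[1] = 2*4 = 8
A[2]*B[2] = 0*0 = 0
A[3]*B[3] = 7*2 = 14
A[4]*B[4] = 5*7 = 35
A[5]*B[5] = 2*7 = 14
A[6]*B[6] = 1*4 = 4
Sum = 32 + 8 + 0 + 14 + 35 + 14 + 4 = 107

107


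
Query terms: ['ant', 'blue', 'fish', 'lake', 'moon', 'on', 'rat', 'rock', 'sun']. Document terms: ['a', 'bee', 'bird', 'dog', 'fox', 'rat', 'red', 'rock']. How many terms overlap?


Query terms: ['ant', 'blue', 'fish', 'lake', 'moon', 'on', 'rat', 'rock', 'sun']
Document terms: ['a', 'bee', 'bird', 'dog', 'fox', 'rat', 'red', 'rock']
Common terms: ['rat', 'rock']
Overlap count = 2

2


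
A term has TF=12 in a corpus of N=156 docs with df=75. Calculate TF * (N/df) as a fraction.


TF * (N/df)
= 12 * (156/75)
= 12 * 52/25
= 624/25

624/25


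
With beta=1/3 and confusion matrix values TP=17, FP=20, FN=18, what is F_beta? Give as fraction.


P = TP/(TP+FP) = 17/37 = 17/37
R = TP/(TP+FN) = 17/35 = 17/35
beta^2 = 1/3^2 = 1/9
(1 + beta^2) = 10/9
Numerator = (1+beta^2)*P*R = 578/2331
Denominator = beta^2*P + R = 17/333 + 17/35 = 6256/11655
F_beta = 85/184

85/184


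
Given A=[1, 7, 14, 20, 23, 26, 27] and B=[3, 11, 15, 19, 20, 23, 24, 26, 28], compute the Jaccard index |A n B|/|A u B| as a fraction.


A intersect B = [20, 23, 26]
|A intersect B| = 3
A union B = [1, 3, 7, 11, 14, 15, 19, 20, 23, 24, 26, 27, 28]
|A union B| = 13
Jaccard = 3/13 = 3/13

3/13


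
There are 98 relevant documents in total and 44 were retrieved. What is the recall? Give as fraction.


Recall = retrieved_relevant / total_relevant
= 44 / 98
= 44 / (44 + 54)
= 22/49

22/49


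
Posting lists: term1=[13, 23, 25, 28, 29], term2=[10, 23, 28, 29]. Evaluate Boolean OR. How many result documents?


Boolean OR: find union of posting lists
term1 docs: [13, 23, 25, 28, 29]
term2 docs: [10, 23, 28, 29]
Union: [10, 13, 23, 25, 28, 29]
|union| = 6

6


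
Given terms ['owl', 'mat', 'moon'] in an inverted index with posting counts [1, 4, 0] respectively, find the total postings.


Summing posting list sizes:
'owl': 1 postings
'mat': 4 postings
'moon': 0 postings
Total = 1 + 4 + 0 = 5

5


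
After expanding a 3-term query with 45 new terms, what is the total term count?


Original terms: 3
Expansion terms: 45
Total = 3 + 45 = 48

48


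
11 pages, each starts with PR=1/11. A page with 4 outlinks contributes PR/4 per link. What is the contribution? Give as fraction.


Initial PR = 1/11 = 1/11
Outlinks = 4
Contribution per link = PR / outlinks
= 1/11 / 4
= 1/44

1/44


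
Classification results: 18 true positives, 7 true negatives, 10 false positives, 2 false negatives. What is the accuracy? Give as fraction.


Accuracy = (TP + TN) / (TP + TN + FP + FN)
TP + TN = 18 + 7 = 25
Total = 18 + 7 + 10 + 2 = 37
Accuracy = 25 / 37 = 25/37

25/37


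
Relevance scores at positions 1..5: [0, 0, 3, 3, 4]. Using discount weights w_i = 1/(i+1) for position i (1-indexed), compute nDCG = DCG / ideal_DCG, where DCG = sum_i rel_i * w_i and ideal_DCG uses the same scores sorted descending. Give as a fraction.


Position discount weights w_i = 1/(i+1) for i=1..5:
Weights = [1/2, 1/3, 1/4, 1/5, 1/6]
Actual relevance: [0, 0, 3, 3, 4]
DCG = 0/2 + 0/3 + 3/4 + 3/5 + 4/6 = 121/60
Ideal relevance (sorted desc): [4, 3, 3, 0, 0]
Ideal DCG = 4/2 + 3/3 + 3/4 + 0/5 + 0/6 = 15/4
nDCG = DCG / ideal_DCG = 121/60 / 15/4 = 121/225

121/225


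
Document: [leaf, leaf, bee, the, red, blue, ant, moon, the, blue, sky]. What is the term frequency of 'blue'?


Document has 11 words
Scanning for 'blue':
Found at positions: [5, 9]
Count = 2

2


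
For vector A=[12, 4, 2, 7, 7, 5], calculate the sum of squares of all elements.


|A|^2 = sum of squared components
A[0]^2 = 12^2 = 144
A[1]^2 = 4^2 = 16
A[2]^2 = 2^2 = 4
A[3]^2 = 7^2 = 49
A[4]^2 = 7^2 = 49
A[5]^2 = 5^2 = 25
Sum = 144 + 16 + 4 + 49 + 49 + 25 = 287

287


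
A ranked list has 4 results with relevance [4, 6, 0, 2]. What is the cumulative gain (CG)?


Cumulative Gain = sum of relevance scores
Position 1: rel=4, running sum=4
Position 2: rel=6, running sum=10
Position 3: rel=0, running sum=10
Position 4: rel=2, running sum=12
CG = 12

12


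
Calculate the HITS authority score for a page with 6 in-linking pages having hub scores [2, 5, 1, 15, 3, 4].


Authority = sum of hub scores of in-linkers
In-link 1: hub score = 2
In-link 2: hub score = 5
In-link 3: hub score = 1
In-link 4: hub score = 15
In-link 5: hub score = 3
In-link 6: hub score = 4
Authority = 2 + 5 + 1 + 15 + 3 + 4 = 30

30


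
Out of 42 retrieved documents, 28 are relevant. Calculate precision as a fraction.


Precision = relevant_retrieved / total_retrieved
= 28 / 42
= 28 / (28 + 14)
= 2/3

2/3


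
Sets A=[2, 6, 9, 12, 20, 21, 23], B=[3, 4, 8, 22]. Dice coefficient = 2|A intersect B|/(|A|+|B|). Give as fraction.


A intersect B = []
|A intersect B| = 0
|A| = 7, |B| = 4
Dice = 2*0 / (7+4)
= 0 / 11 = 0

0


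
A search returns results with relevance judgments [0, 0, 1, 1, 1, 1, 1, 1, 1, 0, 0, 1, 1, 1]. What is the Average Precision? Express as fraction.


Computing P@k for each relevant position:
Position 1: not relevant
Position 2: not relevant
Position 3: relevant, P@3 = 1/3 = 1/3
Position 4: relevant, P@4 = 2/4 = 1/2
Position 5: relevant, P@5 = 3/5 = 3/5
Position 6: relevant, P@6 = 4/6 = 2/3
Position 7: relevant, P@7 = 5/7 = 5/7
Position 8: relevant, P@8 = 6/8 = 3/4
Position 9: relevant, P@9 = 7/9 = 7/9
Position 10: not relevant
Position 11: not relevant
Position 12: relevant, P@12 = 8/12 = 2/3
Position 13: relevant, P@13 = 9/13 = 9/13
Position 14: relevant, P@14 = 10/14 = 5/7
Sum of P@k = 1/3 + 1/2 + 3/5 + 2/3 + 5/7 + 3/4 + 7/9 + 2/3 + 9/13 + 5/7 = 105083/16380
AP = 105083/16380 / 10 = 105083/163800

105083/163800


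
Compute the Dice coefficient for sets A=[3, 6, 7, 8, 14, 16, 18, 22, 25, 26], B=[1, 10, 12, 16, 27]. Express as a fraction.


A intersect B = [16]
|A intersect B| = 1
|A| = 10, |B| = 5
Dice = 2*1 / (10+5)
= 2 / 15 = 2/15

2/15


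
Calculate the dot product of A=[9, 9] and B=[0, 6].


Dot product = sum of element-wise products
A[0]*B[0] = 9*0 = 0
A[1]*B[1] = 9*6 = 54
Sum = 0 + 54 = 54

54


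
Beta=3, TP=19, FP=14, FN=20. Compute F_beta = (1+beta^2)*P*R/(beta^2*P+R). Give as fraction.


P = TP/(TP+FP) = 19/33 = 19/33
R = TP/(TP+FN) = 19/39 = 19/39
beta^2 = 3^2 = 9
(1 + beta^2) = 10
Numerator = (1+beta^2)*P*R = 3610/1287
Denominator = beta^2*P + R = 57/11 + 19/39 = 2432/429
F_beta = 95/192

95/192


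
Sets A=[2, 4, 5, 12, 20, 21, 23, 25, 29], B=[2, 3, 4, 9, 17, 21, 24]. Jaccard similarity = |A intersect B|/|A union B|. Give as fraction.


A intersect B = [2, 4, 21]
|A intersect B| = 3
A union B = [2, 3, 4, 5, 9, 12, 17, 20, 21, 23, 24, 25, 29]
|A union B| = 13
Jaccard = 3/13 = 3/13

3/13


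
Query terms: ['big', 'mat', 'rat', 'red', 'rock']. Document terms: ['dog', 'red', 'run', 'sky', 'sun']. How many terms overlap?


Query terms: ['big', 'mat', 'rat', 'red', 'rock']
Document terms: ['dog', 'red', 'run', 'sky', 'sun']
Common terms: ['red']
Overlap count = 1

1


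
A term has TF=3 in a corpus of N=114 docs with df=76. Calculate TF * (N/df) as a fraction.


TF * (N/df)
= 3 * (114/76)
= 3 * 3/2
= 9/2

9/2


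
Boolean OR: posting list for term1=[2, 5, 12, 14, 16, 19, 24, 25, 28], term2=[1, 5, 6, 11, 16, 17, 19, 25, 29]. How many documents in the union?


Boolean OR: find union of posting lists
term1 docs: [2, 5, 12, 14, 16, 19, 24, 25, 28]
term2 docs: [1, 5, 6, 11, 16, 17, 19, 25, 29]
Union: [1, 2, 5, 6, 11, 12, 14, 16, 17, 19, 24, 25, 28, 29]
|union| = 14

14


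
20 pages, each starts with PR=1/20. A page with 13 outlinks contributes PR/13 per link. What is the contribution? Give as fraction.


Initial PR = 1/20 = 1/20
Outlinks = 13
Contribution per link = PR / outlinks
= 1/20 / 13
= 1/260

1/260


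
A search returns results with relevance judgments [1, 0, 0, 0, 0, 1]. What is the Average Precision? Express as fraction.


Computing P@k for each relevant position:
Position 1: relevant, P@1 = 1/1 = 1
Position 2: not relevant
Position 3: not relevant
Position 4: not relevant
Position 5: not relevant
Position 6: relevant, P@6 = 2/6 = 1/3
Sum of P@k = 1 + 1/3 = 4/3
AP = 4/3 / 2 = 2/3

2/3
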